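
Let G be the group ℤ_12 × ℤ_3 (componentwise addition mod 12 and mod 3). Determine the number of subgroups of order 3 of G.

4

|G| = 36 and 3 | 36, so subgroups of order 3 are possible by Lagrange.
The subgroups of order 3 are: {(0,0), (0,1), (0,2)}; {(0,0), (4,0), (8,0)}; {(0,0), (4,1), (8,2)}; {(0,0), (4,2), (8,1)}.
So G has 4 subgroups of order 3.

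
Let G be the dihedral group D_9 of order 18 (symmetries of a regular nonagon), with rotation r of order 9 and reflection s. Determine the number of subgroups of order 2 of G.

|G| = 18 and 2 | 18, so subgroups of order 2 are possible by Lagrange.
The subgroups of order 2 are: {e, r^2s}; {e, r^3s}; {e, r^4s}; {e, r^5s}; … (9 in all).
So G has 9 subgroups of order 2.

9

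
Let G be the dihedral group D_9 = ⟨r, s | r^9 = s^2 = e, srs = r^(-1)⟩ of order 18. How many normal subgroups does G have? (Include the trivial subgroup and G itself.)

G has 16 subgroups. Checking conjugation-invariance by order — order 1: 1/1 normal; order 2: 0/9 normal; order 3: 1/1 normal; order 6: 0/3 normal; order 9: 1/1 normal; order 18: 1/1 normal.
Total normal subgroups: 4.

4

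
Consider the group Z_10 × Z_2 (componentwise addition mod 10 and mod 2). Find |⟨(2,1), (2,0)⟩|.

10

|⟨(2,1)⟩| = 10 and |⟨(2,0)⟩| = 5, so |H| is a multiple of lcm(10, 5) = 10 and divides |G| = 20.
Closing under the operation: H = {(0,0), (0,1), (2,0), (2,1), (4,0), (4,1), (6,0), (6,1), (8,0), (8,1)}, so |H| = 10.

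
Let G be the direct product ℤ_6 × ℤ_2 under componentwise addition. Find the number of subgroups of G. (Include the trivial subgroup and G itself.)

|G| = 12, so by Lagrange every subgroup order divides 12. Divisors: 1, 2, 3, 4, 6, 12.
Subgroups by order — order 1: 1; order 2: 3; order 3: 1; order 4: 1; order 6: 3; order 12: 1.
Total: 1 + 3 + 1 + 1 + 3 + 1 = 10.

10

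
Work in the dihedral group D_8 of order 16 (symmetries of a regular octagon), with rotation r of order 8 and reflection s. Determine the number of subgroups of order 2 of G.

9

|G| = 16 and 2 | 16, so subgroups of order 2 are possible by Lagrange.
The subgroups of order 2 are: {e, r^2s}; {e, r^3s}; {e, r^4}; {e, r^4s}; … (9 in all).
So G has 9 subgroups of order 2.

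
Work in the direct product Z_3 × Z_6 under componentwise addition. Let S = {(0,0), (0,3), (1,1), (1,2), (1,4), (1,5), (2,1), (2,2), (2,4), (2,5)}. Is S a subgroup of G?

No

|S| = 10 does not divide |G| = 18, so by Lagrange S is not a subgroup.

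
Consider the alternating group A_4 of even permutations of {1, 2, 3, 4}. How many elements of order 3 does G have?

8

The elements of order 3 are: (2 3 4), (2 4 3), (1 2 3), (1 2 4), (1 3 2), (1 3 4), (1 4 2), (1 4 3).
That's 8.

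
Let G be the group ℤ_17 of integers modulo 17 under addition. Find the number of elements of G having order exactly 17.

In a cyclic group of order 17, the number of elements of order d (for d | 17) is φ(d).
φ(17) = 16.

16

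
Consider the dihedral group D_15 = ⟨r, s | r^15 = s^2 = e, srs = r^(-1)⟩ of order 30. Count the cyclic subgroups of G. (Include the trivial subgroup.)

19

Group the elements of G by the cyclic subgroup they generate; each cyclic subgroup of order d accounts for φ(d) elements.
Cyclic subgroups by order — order 1: 1; order 2: 15; order 3: 1; order 5: 1; order 15: 1.
Total: 19.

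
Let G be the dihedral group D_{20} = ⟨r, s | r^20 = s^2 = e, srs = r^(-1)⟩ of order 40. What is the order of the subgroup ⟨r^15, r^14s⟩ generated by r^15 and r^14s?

|⟨r^15⟩| = 4 and |⟨r^14s⟩| = 2, so |H| is a multiple of lcm(4, 2) = 4 and divides |G| = 40.
Closing under the operation: H = {e, r^5, r^10, r^15, r^4s, r^9s, r^14s, r^19s}, so |H| = 8.

8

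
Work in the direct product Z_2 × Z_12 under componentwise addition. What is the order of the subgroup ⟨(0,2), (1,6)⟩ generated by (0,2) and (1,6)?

12

|⟨(0,2)⟩| = 6 and |⟨(1,6)⟩| = 2, so |H| is a multiple of lcm(6, 2) = 6 and divides |G| = 24.
Closing under the operation: H = {(0,0), (0,2), (0,4), (0,6), (0,8), (0,10), (1,0), (1,2), (1,4), (1,6), (1,8), (1,10)}, so |H| = 12.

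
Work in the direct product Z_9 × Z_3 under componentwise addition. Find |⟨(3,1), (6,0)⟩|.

|⟨(3,1)⟩| = 3 and |⟨(6,0)⟩| = 3, so |H| is a multiple of lcm(3, 3) = 3 and divides |G| = 27.
Closing under the operation: H = {(0,0), (0,1), (0,2), (3,0), (3,1), (3,2), (6,0), (6,1), (6,2)}, so |H| = 9.

9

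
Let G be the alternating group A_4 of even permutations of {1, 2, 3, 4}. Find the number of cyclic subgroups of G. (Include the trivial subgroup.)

8

A cyclic subgroup of order d is generated by each of its φ(d) elements of order d, so the cyclic subgroups of order d number (#elements of order d)/φ(d).
Cyclic subgroups by order — order 1: 1; order 2: 3; order 3: 4.
Total: 8.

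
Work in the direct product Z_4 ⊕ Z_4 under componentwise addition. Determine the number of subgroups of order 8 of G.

3

|G| = 16 and 8 | 16, so subgroups of order 8 are possible by Lagrange.
The subgroups of order 8 are: {(0,0), (0,1), (0,2), (0,3), (2,0), (2,1), (2,2), (2,3)}; {(0,0), (0,2), (1,0), (1,2), (2,0), (2,2), (3,0), (3,2)}; {(0,0), (0,2), (1,1), (1,3), (2,0), (2,2), (3,1), (3,3)}.
So G has 3 subgroups of order 8.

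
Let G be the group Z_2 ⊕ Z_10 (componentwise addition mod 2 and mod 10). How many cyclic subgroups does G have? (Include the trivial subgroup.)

8

Group the elements of G by the cyclic subgroup they generate; each cyclic subgroup of order d accounts for φ(d) elements.
Cyclic subgroups by order — order 1: 1; order 2: 3; order 5: 1; order 10: 3.
Total: 8.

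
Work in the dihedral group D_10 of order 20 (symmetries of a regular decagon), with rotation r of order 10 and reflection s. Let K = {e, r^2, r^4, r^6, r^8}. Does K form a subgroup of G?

|K| = 5 divides |G| = 20, consistent with Lagrange.
K contains the identity, every element's inverse is in K, and K is closed under ·: it is a subgroup.
In fact K = ⟨r^4⟩.

Yes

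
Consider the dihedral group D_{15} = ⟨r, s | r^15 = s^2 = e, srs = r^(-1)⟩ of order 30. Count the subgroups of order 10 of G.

3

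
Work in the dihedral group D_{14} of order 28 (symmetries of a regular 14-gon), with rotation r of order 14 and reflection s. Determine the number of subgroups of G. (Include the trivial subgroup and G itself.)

|G| = 28, so by Lagrange every subgroup order divides 28. Divisors: 1, 2, 4, 7, 14, 28.
Subgroups by order — order 1: 1; order 2: 15; order 4: 7; order 7: 1; order 14: 3; order 28: 1.
Total: 1 + 15 + 7 + 1 + 3 + 1 = 28.

28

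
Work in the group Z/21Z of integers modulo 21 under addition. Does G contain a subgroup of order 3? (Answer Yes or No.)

Yes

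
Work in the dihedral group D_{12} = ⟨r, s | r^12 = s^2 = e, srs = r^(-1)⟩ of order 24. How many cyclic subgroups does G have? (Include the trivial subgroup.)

Group the elements of G by the cyclic subgroup they generate; each cyclic subgroup of order d accounts for φ(d) elements.
Cyclic subgroups by order — order 1: 1; order 2: 13; order 3: 1; order 4: 1; order 6: 1; order 12: 1.
Total: 18.

18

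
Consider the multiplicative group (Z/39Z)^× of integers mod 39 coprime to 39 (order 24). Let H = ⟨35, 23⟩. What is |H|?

|⟨35⟩| = 6 and |⟨23⟩| = 6, so |H| is a multiple of lcm(6, 6) = 6 and divides |G| = 24.
Closing under the operation: H = {1, 4, 10, 14, 16, 17, 22, 23, 25, 29, 35, 38}, so |H| = 12.

12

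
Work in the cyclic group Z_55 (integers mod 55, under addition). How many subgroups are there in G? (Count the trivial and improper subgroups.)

Subgroups of the cyclic group Z_55 correspond bijectively to divisors of 55.
Divisors of 55: 1, 5, 11, 55.
So Z_55 has 4 subgroups.

4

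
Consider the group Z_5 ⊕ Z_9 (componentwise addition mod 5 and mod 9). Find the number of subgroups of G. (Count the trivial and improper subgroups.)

6

|G| = 45, so by Lagrange every subgroup order divides 45. Divisors: 1, 3, 5, 9, 15, 45.
Subgroups by order — order 1: 1; order 3: 1; order 5: 1; order 9: 1; order 15: 1; order 45: 1.
Total: 1 + 1 + 1 + 1 + 1 + 1 = 6.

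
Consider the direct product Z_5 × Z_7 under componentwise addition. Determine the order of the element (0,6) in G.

The order of (0,6) in Z_5 × Z_7 is lcm(ord(0) in Z_5, ord(6) in Z_7).
ord(0) = 1 and ord(6) = 7, so |⟨(0,6)⟩| = lcm(1, 7) = 7.

7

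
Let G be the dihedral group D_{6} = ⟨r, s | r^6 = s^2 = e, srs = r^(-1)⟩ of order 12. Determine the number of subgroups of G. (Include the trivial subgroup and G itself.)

|G| = 12, so by Lagrange every subgroup order divides 12. Divisors: 1, 2, 3, 4, 6, 12.
Subgroups by order — order 1: 1; order 2: 7; order 3: 1; order 4: 3; order 6: 3; order 12: 1.
Total: 1 + 7 + 1 + 3 + 3 + 1 = 16.

16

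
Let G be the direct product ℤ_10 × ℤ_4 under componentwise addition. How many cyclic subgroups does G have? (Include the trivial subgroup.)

12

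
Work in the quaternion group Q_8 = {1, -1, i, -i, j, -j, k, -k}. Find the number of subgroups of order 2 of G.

1

|G| = 8 and 2 | 8, so subgroups of order 2 are possible by Lagrange.
The subgroups of order 2 are: {1, -1}.
So G has 1 subgroup of order 2.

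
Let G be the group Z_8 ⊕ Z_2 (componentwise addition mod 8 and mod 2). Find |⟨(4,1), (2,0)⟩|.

|⟨(4,1)⟩| = 2 and |⟨(2,0)⟩| = 4, so |H| is a multiple of lcm(2, 4) = 4 and divides |G| = 16.
Closing under the operation: H = {(0,0), (0,1), (2,0), (2,1), (4,0), (4,1), (6,0), (6,1)}, so |H| = 8.

8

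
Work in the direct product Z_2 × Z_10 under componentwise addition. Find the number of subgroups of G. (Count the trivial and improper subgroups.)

|G| = 20, so by Lagrange every subgroup order divides 20. Divisors: 1, 2, 4, 5, 10, 20.
Subgroups by order — order 1: 1; order 2: 3; order 4: 1; order 5: 1; order 10: 3; order 20: 1.
Total: 1 + 3 + 1 + 1 + 3 + 1 = 10.

10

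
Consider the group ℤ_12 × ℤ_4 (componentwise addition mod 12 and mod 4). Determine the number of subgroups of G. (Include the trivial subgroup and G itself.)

|G| = 48, so by Lagrange every subgroup order divides 48. Divisors: 1, 2, 3, 4, 6, 8, 12, 16, 24, 48.
Subgroups by order — order 1: 1; order 2: 3; order 3: 1; order 4: 7; order 6: 3; order 8: 3; order 12: 7; order 16: 1; order 24: 3; order 48: 1.
Total: 1 + 3 + 1 + 7 + 3 + 3 + 7 + 1 + 3 + 1 = 30.

30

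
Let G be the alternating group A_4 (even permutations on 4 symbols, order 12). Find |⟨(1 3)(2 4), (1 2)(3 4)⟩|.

4

|⟨(1 3)(2 4)⟩| = 2 and |⟨(1 2)(3 4)⟩| = 2, so |H| is a multiple of lcm(2, 2) = 2 and divides |G| = 12.
Closing under the operation: H = {e, (1 2)(3 4), (1 3)(2 4), (1 4)(2 3)}, so |H| = 4.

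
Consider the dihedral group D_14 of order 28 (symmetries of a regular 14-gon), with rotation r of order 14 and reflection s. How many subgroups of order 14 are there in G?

|G| = 28 and 14 | 28, so subgroups of order 14 are possible by Lagrange.
The subgroups of order 14 are: {e, r, r^2, r^3, r^4, r^5, r^6, r^7, r^8, r^9, r^10, r^11, r^12, r^13}; {e, r^2, r^4, r^6, r^8, r^10, r^12, s, r^2s, r^4s, r^6s, r^8s, r^10s, r^12s}; {e, r^2, r^4, r^6, r^8, r^10, r^12, rs, r^3s, r^5s, r^7s, r^9s, r^11s, r^13s}.
So G has 3 subgroups of order 14.

3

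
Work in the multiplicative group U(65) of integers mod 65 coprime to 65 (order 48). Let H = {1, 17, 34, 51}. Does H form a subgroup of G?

34 ∈ H but its inverse 44 ∉ H, so H is not a subgroup.

No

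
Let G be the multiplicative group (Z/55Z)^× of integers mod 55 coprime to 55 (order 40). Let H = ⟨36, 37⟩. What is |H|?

|⟨36⟩| = 5 and |⟨37⟩| = 20, so |H| is a multiple of lcm(5, 20) = 20 and divides |G| = 40.
Closing under the operation: H = {1, 3, 4, 9, 12, 14, 16, 23, 26, 27, 31, 34, 36, 37, 38, 42, 47, 48, 49, 53}, so |H| = 20.

20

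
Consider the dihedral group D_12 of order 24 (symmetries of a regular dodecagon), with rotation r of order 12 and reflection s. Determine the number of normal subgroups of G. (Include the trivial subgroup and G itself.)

9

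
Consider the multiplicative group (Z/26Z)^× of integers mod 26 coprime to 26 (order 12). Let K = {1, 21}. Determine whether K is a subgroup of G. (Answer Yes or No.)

21 ∈ K but its inverse 5 ∉ K, so K is not a subgroup.

No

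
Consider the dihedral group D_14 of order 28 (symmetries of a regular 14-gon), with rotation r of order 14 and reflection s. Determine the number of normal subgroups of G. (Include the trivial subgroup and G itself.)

G has 28 subgroups. Checking conjugation-invariance by order — order 1: 1/1 normal; order 2: 1/15 normal; order 4: 0/7 normal; order 7: 1/1 normal; order 14: 3/3 normal; order 28: 1/1 normal.
Total normal subgroups: 7.

7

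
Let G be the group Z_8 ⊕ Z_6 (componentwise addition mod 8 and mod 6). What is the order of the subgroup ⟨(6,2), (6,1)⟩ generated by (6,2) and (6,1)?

24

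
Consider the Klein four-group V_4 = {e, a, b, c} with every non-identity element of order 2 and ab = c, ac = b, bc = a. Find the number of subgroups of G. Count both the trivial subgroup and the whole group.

|G| = 4, so by Lagrange every subgroup order divides 4. Divisors: 1, 2, 4.
Subgroups by order — order 1: 1; order 2: 3; order 4: 1.
Total: 1 + 3 + 1 = 5.

5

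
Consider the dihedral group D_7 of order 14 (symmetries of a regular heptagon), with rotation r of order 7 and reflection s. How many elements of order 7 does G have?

6

The elements of order 7 are: r, r^2, r^3, r^4, r^5, r^6.
That's 6.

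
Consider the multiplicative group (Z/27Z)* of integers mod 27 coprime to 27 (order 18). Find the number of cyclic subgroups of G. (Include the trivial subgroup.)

6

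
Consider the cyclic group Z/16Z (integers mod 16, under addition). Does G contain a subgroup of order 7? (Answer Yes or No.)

No

7 does not divide |G| = 16, so by Lagrange no subgroup of order 7 exists.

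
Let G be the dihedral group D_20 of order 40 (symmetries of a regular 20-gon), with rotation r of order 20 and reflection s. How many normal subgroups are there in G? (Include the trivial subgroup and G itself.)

G has 48 subgroups. Checking conjugation-invariance by order — order 1: 1/1 normal; order 2: 1/21 normal; order 4: 1/11 normal; order 5: 1/1 normal; order 8: 0/5 normal; order 10: 1/5 normal; order 20: 3/3 normal; order 40: 1/1 normal.
Total normal subgroups: 9.

9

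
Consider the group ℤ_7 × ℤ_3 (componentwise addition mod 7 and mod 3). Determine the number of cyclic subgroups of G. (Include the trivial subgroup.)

4

A cyclic subgroup of order d is generated by each of its φ(d) elements of order d, so the cyclic subgroups of order d number (#elements of order d)/φ(d).
Cyclic subgroups by order — order 1: 1; order 3: 1; order 7: 1; order 21: 1.
Total: 4.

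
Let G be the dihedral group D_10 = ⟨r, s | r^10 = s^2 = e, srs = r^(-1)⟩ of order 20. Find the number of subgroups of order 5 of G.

1

|G| = 20 and 5 | 20, so subgroups of order 5 are possible by Lagrange.
The subgroups of order 5 are: {e, r^2, r^4, r^6, r^8}.
So G has 1 subgroup of order 5.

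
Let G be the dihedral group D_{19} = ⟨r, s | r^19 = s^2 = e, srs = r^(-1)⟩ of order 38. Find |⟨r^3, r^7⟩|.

19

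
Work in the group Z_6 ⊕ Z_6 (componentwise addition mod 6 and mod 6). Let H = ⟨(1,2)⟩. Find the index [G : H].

6

|⟨(1,2)⟩| = 6 and |G| = 36.
By Lagrange, [G : H] = |G|/|H| = 36/6 = 6.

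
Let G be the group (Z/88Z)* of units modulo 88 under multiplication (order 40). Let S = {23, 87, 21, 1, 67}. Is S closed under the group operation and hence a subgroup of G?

Closure fails: 67 · 23 = 45 ∉ S. So S is not a subgroup.

No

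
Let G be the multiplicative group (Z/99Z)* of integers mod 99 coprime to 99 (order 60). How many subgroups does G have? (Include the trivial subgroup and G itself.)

|G| = 60, so by Lagrange every subgroup order divides 60. Divisors: 1, 2, 3, 4, 5, 6, 10, 12, 15, 20, 30, 60.
Subgroups by order — order 1: 1; order 2: 3; order 3: 1; order 4: 1; order 5: 1; order 6: 3; order 10: 3; order 12: 1; order 15: 1; order 20: 1; order 30: 3; order 60: 1.
Total: 1 + 3 + 1 + 1 + 1 + 3 + 3 + 1 + 1 + 1 + 3 + 1 = 20.

20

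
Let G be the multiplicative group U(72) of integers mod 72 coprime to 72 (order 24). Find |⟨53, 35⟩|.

|⟨53⟩| = 2 and |⟨35⟩| = 2, so |H| is a multiple of lcm(2, 2) = 2 and divides |G| = 24.
Closing under the operation: H = {1, 35, 53, 55}, so |H| = 4.

4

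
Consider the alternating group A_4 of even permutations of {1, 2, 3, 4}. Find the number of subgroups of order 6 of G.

0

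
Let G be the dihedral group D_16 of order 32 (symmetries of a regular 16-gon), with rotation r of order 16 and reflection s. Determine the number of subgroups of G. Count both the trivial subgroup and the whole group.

36

|G| = 32, so by Lagrange every subgroup order divides 32. Divisors: 1, 2, 4, 8, 16, 32.
Subgroups by order — order 1: 1; order 2: 17; order 4: 9; order 8: 5; order 16: 3; order 32: 1.
Total: 1 + 17 + 9 + 5 + 3 + 1 = 36.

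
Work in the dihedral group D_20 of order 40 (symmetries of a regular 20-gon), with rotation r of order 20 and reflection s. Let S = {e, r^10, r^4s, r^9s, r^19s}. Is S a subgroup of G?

No

Closure fails: r^10 · r^4s = r^14s ∉ S. So S is not a subgroup.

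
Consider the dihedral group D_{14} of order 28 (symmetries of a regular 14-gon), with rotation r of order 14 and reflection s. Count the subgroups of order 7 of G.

|G| = 28 and 7 | 28, so subgroups of order 7 are possible by Lagrange.
The subgroups of order 7 are: {e, r^2, r^4, r^6, r^8, r^10, r^12}.
So G has 1 subgroup of order 7.

1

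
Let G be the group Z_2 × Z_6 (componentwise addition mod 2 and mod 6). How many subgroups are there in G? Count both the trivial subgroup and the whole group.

10

|G| = 12, so by Lagrange every subgroup order divides 12. Divisors: 1, 2, 3, 4, 6, 12.
Subgroups by order — order 1: 1; order 2: 3; order 3: 1; order 4: 1; order 6: 3; order 12: 1.
Total: 1 + 3 + 1 + 1 + 3 + 1 = 10.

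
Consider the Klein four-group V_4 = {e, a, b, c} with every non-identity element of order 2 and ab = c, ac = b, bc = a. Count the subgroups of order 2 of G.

3

|G| = 4 and 2 | 4, so subgroups of order 2 are possible by Lagrange.
The subgroups of order 2 are: {e, a}; {e, b}; {e, c}.
So G has 3 subgroups of order 2.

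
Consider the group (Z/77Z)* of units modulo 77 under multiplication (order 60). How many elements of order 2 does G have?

The elements of order 2 are: 34, 43, 76.
That's 3.

3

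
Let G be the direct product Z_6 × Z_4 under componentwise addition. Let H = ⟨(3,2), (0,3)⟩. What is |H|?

|⟨(3,2)⟩| = 2 and |⟨(0,3)⟩| = 4, so |H| is a multiple of lcm(2, 4) = 4 and divides |G| = 24.
Closing under the operation: H = {(0,0), (0,1), (0,2), (0,3), (3,0), (3,1), (3,2), (3,3)}, so |H| = 8.

8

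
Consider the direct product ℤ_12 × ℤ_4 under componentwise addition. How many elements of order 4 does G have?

An element (a,b) has order lcm(ord(a), ord(b)); count pairs with lcm equal to 4.
Enumerating gives 12 such elements.

12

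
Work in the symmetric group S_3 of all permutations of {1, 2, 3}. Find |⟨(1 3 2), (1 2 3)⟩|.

|⟨(1 3 2)⟩| = 3 and |⟨(1 2 3)⟩| = 3, so |H| is a multiple of lcm(3, 3) = 3 and divides |G| = 6.
Closing under the operation: H = {e, (1 2 3), (1 3 2)}, so |H| = 3.

3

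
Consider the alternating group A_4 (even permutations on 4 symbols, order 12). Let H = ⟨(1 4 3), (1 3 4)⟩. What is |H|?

3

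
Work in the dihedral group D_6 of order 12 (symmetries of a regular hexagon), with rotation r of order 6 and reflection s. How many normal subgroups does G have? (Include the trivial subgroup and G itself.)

7

G has 16 subgroups. Checking conjugation-invariance by order — order 1: 1/1 normal; order 2: 1/7 normal; order 3: 1/1 normal; order 4: 0/3 normal; order 6: 3/3 normal; order 12: 1/1 normal.
Total normal subgroups: 7.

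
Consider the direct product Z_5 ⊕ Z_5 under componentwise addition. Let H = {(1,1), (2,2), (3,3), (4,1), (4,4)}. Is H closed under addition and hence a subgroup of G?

No

The identity (0,0) ∉ H, so H is not a subgroup.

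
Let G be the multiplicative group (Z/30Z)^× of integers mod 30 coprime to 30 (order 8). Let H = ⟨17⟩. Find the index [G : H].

|⟨17⟩| = 4 and |G| = 8.
By Lagrange, [G : H] = |G|/|H| = 8/4 = 2.

2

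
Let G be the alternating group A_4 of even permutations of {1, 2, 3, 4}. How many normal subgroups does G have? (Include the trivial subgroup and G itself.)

G has 10 subgroups. Checking conjugation-invariance by order — order 1: 1/1 normal; order 2: 0/3 normal; order 3: 0/4 normal; order 4: 1/1 normal; order 12: 1/1 normal.
Total normal subgroups: 3.

3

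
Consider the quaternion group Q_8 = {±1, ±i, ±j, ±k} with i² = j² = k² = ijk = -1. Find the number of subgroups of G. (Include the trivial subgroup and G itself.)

6

|G| = 8, so by Lagrange every subgroup order divides 8. Divisors: 1, 2, 4, 8.
Subgroups by order — order 1: 1; order 2: 1; order 4: 3; order 8: 1.
Total: 1 + 1 + 3 + 1 = 6.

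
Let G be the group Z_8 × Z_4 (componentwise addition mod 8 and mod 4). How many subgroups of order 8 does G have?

7

|G| = 32 and 8 | 32, so subgroups of order 8 are possible by Lagrange.
The subgroups of order 8 are: {(0,0), (0,1), (0,2), (0,3), (4,0), (4,1), (4,2), (4,3)}; {(0,0), (0,2), (2,0), (2,2), (4,0), (4,2), (6,0), (6,2)}; {(0,0), (0,2), (2,1), (2,3), (4,0), (4,2), (6,1), (6,3)}; {(0,0), (1,0), (2,0), (3,0), (4,0), (5,0), (6,0), (7,0)}; … (7 in all).
So G has 7 subgroups of order 8.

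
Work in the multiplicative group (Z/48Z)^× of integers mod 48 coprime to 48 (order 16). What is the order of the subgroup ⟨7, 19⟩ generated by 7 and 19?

|⟨7⟩| = 2 and |⟨19⟩| = 4, so |H| is a multiple of lcm(2, 4) = 4 and divides |G| = 16.
Closing under the operation: H = {1, 7, 13, 19, 25, 31, 37, 43}, so |H| = 8.

8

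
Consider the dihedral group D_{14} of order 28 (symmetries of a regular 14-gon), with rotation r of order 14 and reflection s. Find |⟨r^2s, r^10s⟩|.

14

|⟨r^2s⟩| = 2 and |⟨r^10s⟩| = 2, so |H| is a multiple of lcm(2, 2) = 2 and divides |G| = 28.
Closing under the operation: H = {e, r^2, r^4, r^6, r^8, r^10, r^12, s, r^2s, r^4s, r^6s, r^8s, r^10s, r^12s}, so |H| = 14.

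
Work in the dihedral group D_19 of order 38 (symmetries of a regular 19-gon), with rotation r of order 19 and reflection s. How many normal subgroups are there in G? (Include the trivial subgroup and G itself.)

G has 22 subgroups. Checking conjugation-invariance by order — order 1: 1/1 normal; order 2: 0/19 normal; order 19: 1/1 normal; order 38: 1/1 normal.
Total normal subgroups: 3.

3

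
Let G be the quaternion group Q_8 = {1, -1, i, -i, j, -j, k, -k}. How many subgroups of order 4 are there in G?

3

|G| = 8 and 4 | 8, so subgroups of order 4 are possible by Lagrange.
The subgroups of order 4 are: {1, -1, i, -i}; {1, -1, j, -j}; {1, -1, k, -k}.
So G has 3 subgroups of order 4.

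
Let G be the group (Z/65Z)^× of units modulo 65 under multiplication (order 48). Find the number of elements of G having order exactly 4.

Enumerating element orders in G gives 12 elements of order 4.

12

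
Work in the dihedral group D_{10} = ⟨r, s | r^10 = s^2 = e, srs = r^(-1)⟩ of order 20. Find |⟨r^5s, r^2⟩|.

10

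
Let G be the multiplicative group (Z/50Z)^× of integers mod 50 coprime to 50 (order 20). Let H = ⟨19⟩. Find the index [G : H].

|⟨19⟩| = 10 and |G| = 20.
By Lagrange, [G : H] = |G|/|H| = 20/10 = 2.

2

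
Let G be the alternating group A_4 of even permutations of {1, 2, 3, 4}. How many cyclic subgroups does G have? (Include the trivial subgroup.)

A cyclic subgroup of order d is generated by each of its φ(d) elements of order d, so the cyclic subgroups of order d number (#elements of order d)/φ(d).
Cyclic subgroups by order — order 1: 1; order 2: 3; order 3: 4.
Total: 8.

8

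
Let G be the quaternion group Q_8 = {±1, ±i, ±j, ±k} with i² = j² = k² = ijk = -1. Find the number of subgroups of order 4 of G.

3

|G| = 8 and 4 | 8, so subgroups of order 4 are possible by Lagrange.
The subgroups of order 4 are: {1, -1, i, -i}; {1, -1, j, -j}; {1, -1, k, -k}.
So G has 3 subgroups of order 4.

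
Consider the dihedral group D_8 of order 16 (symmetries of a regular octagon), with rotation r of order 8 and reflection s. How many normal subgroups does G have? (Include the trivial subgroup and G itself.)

7

G has 19 subgroups. Checking conjugation-invariance by order — order 1: 1/1 normal; order 2: 1/9 normal; order 4: 1/5 normal; order 8: 3/3 normal; order 16: 1/1 normal.
Total normal subgroups: 7.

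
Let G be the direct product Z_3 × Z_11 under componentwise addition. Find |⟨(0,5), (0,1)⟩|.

11

|⟨(0,5)⟩| = 11 and |⟨(0,1)⟩| = 11, so |H| is a multiple of lcm(11, 11) = 11 and divides |G| = 33.
Closing under the operation: H = {(0,0), (0,1), (0,2), (0,3), (0,4), (0,5), (0,6), (0,7), (0,8), (0,9), (0,10)}, so |H| = 11.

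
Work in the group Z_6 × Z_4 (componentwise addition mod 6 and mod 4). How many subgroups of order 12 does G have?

3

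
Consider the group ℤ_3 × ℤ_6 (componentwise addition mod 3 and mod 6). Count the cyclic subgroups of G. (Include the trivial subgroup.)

Group the elements of G by the cyclic subgroup they generate; each cyclic subgroup of order d accounts for φ(d) elements.
Cyclic subgroups by order — order 1: 1; order 2: 1; order 3: 4; order 6: 4.
Total: 10.

10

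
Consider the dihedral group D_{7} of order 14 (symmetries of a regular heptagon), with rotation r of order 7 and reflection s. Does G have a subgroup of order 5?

5 does not divide |G| = 14, so by Lagrange no subgroup of order 5 exists.

No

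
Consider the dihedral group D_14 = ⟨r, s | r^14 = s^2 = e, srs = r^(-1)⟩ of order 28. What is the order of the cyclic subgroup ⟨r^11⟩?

Computing powers of r^11: the smallest k with (r^11)^k = e is k = 14.

14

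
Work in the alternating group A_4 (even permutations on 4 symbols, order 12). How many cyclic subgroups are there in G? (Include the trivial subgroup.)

A cyclic subgroup of order d is generated by each of its φ(d) elements of order d, so the cyclic subgroups of order d number (#elements of order d)/φ(d).
Cyclic subgroups by order — order 1: 1; order 2: 3; order 3: 4.
Total: 8.

8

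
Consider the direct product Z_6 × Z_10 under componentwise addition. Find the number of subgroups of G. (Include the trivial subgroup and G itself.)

20

|G| = 60, so by Lagrange every subgroup order divides 60. Divisors: 1, 2, 3, 4, 5, 6, 10, 12, 15, 20, 30, 60.
Subgroups by order — order 1: 1; order 2: 3; order 3: 1; order 4: 1; order 5: 1; order 6: 3; order 10: 3; order 12: 1; order 15: 1; order 20: 1; order 30: 3; order 60: 1.
Total: 1 + 3 + 1 + 1 + 1 + 3 + 3 + 1 + 1 + 1 + 3 + 1 = 20.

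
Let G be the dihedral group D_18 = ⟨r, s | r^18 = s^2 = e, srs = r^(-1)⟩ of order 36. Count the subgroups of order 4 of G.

9

|G| = 36 and 4 | 36, so subgroups of order 4 are possible by Lagrange.
The subgroups of order 4 are: {e, r^9, rs, r^10s}; {e, r^9, r^2s, r^11s}; {e, r^9, r^3s, r^12s}; {e, r^9, r^4s, r^13s}; … (9 in all).
So G has 9 subgroups of order 4.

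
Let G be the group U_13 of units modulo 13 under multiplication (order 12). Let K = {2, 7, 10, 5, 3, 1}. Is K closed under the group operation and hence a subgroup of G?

No

3 ∈ K but its inverse 9 ∉ K, so K is not a subgroup.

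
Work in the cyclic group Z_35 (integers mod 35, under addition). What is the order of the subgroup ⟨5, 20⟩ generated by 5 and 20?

|⟨5⟩| = 7 and |⟨20⟩| = 7, so |H| is a multiple of lcm(7, 7) = 7 and divides |G| = 35.
Closing under the operation: H = {0, 5, 10, 15, 20, 25, 30}, so |H| = 7.

7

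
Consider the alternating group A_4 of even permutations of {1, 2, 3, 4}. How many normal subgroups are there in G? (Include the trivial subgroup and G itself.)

G has 10 subgroups. Checking conjugation-invariance by order — order 1: 1/1 normal; order 2: 0/3 normal; order 3: 0/4 normal; order 4: 1/1 normal; order 12: 1/1 normal.
Total normal subgroups: 3.

3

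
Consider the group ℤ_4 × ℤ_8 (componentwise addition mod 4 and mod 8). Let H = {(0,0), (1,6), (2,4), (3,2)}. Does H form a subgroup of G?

Yes

|H| = 4 divides |G| = 32, consistent with Lagrange.
H contains the identity, every element's inverse is in H, and H is closed under +: it is a subgroup.
In fact H = ⟨(1,6)⟩.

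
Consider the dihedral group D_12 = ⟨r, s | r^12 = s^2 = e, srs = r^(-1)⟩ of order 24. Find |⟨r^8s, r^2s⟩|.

|⟨r^8s⟩| = 2 and |⟨r^2s⟩| = 2, so |H| is a multiple of lcm(2, 2) = 2 and divides |G| = 24.
Closing under the operation: H = {e, r^6, r^2s, r^8s}, so |H| = 4.

4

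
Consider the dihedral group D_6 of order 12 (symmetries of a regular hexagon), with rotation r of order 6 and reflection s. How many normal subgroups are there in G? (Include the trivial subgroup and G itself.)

7

G has 16 subgroups. Checking conjugation-invariance by order — order 1: 1/1 normal; order 2: 1/7 normal; order 3: 1/1 normal; order 4: 0/3 normal; order 6: 3/3 normal; order 12: 1/1 normal.
Total normal subgroups: 7.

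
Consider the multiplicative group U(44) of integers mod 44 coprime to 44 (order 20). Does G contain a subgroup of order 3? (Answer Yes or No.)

No

3 does not divide |G| = 20, so by Lagrange no subgroup of order 3 exists.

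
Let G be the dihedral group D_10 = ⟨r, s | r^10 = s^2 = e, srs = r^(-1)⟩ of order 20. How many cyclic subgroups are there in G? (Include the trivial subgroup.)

Group the elements of G by the cyclic subgroup they generate; each cyclic subgroup of order d accounts for φ(d) elements.
Cyclic subgroups by order — order 1: 1; order 2: 11; order 5: 1; order 10: 1.
Total: 14.

14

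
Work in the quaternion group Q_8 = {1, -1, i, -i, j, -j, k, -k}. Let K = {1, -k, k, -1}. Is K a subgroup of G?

|K| = 4 divides |G| = 8, consistent with Lagrange.
K contains the identity, every element's inverse is in K, and K is closed under ·: it is a subgroup.
In fact K = ⟨-k⟩.

Yes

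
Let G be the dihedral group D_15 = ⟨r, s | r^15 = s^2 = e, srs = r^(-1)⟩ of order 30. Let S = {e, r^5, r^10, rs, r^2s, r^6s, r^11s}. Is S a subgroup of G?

|S| = 7 does not divide |G| = 30, so by Lagrange S is not a subgroup.

No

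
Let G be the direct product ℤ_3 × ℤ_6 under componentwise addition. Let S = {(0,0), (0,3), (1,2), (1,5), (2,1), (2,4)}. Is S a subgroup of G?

Yes

|S| = 6 divides |G| = 18, consistent with Lagrange.
S contains the identity, every element's inverse is in S, and S is closed under +: it is a subgroup.
In fact S = ⟨(2,1)⟩.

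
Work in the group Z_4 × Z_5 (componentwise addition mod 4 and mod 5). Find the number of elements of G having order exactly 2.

1

An element (a,b) has order lcm(ord(a), ord(b)); count pairs with lcm equal to 2.
Enumerating gives 1 such elements.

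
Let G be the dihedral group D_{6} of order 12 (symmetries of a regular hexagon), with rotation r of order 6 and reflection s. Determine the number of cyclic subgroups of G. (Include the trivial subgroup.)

10

Each element a generates a cyclic subgroup ⟨a⟩; distinct elements may generate the same one (a cyclic group of order d has φ(d) generators).
Cyclic subgroups by order — order 1: 1; order 2: 7; order 3: 1; order 6: 1.
Total: 10.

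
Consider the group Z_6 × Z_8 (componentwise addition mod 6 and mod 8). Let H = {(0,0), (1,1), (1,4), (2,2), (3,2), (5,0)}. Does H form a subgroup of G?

No

(5,0) ∈ H but its inverse (1,0) ∉ H, so H is not a subgroup.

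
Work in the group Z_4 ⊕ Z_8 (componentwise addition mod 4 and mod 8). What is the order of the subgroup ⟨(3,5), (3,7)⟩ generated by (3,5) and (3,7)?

16

|⟨(3,5)⟩| = 8 and |⟨(3,7)⟩| = 8, so |H| is a multiple of lcm(8, 8) = 8 and divides |G| = 32.
Closing under the operation: H = {(0,0), (0,2), (0,4), (0,6), (1,1), (1,3), (1,5), (1,7), (2,0), (2,2), (2,4), (2,6), (3,1), (3,3), (3,5), (3,7)}, so |H| = 16.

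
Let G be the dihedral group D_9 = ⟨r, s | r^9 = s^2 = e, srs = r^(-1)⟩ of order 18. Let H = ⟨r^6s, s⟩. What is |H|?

|⟨r^6s⟩| = 2 and |⟨s⟩| = 2, so |H| is a multiple of lcm(2, 2) = 2 and divides |G| = 18.
Closing under the operation: H = {e, r^3, r^6, s, r^3s, r^6s}, so |H| = 6.

6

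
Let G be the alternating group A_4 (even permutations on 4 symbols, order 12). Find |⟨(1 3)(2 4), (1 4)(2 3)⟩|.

|⟨(1 3)(2 4)⟩| = 2 and |⟨(1 4)(2 3)⟩| = 2, so |H| is a multiple of lcm(2, 2) = 2 and divides |G| = 12.
Closing under the operation: H = {e, (1 2)(3 4), (1 3)(2 4), (1 4)(2 3)}, so |H| = 4.

4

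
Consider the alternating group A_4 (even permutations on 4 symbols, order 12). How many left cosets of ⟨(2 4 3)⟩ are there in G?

4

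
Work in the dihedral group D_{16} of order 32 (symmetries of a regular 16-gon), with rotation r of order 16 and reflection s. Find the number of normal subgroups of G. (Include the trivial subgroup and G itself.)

G has 36 subgroups. Checking conjugation-invariance by order — order 1: 1/1 normal; order 2: 1/17 normal; order 4: 1/9 normal; order 8: 1/5 normal; order 16: 3/3 normal; order 32: 1/1 normal.
Total normal subgroups: 8.

8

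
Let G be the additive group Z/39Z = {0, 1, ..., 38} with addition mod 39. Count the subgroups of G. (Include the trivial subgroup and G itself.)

4

A cyclic group of order 39 has exactly one subgroup for each divisor of 39.
Divisors of 39: 1, 3, 13, 39.
So Z/39Z has 4 subgroups.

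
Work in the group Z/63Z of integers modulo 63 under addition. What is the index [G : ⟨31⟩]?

1

|⟨31⟩| = 63 and |G| = 63.
By Lagrange, [G : H] = |G|/|H| = 63/63 = 1.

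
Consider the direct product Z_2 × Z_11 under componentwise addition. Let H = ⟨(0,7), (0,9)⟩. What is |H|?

|⟨(0,7)⟩| = 11 and |⟨(0,9)⟩| = 11, so |H| is a multiple of lcm(11, 11) = 11 and divides |G| = 22.
Closing under the operation: H = {(0,0), (0,1), (0,2), (0,3), (0,4), (0,5), (0,6), (0,7), (0,8), (0,9), (0,10)}, so |H| = 11.

11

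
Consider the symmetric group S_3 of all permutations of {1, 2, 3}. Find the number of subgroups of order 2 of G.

3

|G| = 6 and 2 | 6, so subgroups of order 2 are possible by Lagrange.
The subgroups of order 2 are: {e, (1 2)}; {e, (1 3)}; {e, (2 3)}.
So G has 3 subgroups of order 2.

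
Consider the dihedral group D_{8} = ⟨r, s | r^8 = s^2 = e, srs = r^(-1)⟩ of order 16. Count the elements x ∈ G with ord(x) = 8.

The elements of order 8 are: r, r^3, r^5, r^7.
That's 4.

4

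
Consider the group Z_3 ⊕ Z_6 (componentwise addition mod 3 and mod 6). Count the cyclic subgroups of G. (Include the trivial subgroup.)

Group the elements of G by the cyclic subgroup they generate; each cyclic subgroup of order d accounts for φ(d) elements.
Cyclic subgroups by order — order 1: 1; order 2: 1; order 3: 4; order 6: 4.
Total: 10.

10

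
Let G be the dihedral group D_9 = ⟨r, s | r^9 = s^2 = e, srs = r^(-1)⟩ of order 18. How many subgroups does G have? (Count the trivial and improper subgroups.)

|G| = 18, so by Lagrange every subgroup order divides 18. Divisors: 1, 2, 3, 6, 9, 18.
Subgroups by order — order 1: 1; order 2: 9; order 3: 1; order 6: 3; order 9: 1; order 18: 1.
Total: 1 + 9 + 1 + 3 + 1 + 1 = 16.

16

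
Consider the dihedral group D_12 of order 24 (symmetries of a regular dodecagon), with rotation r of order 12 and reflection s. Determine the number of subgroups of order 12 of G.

|G| = 24 and 12 | 24, so subgroups of order 12 are possible by Lagrange.
The subgroups of order 12 are: {e, r, r^2, r^3, r^4, r^5, r^6, r^7, r^8, r^9, r^10, r^11}; {e, r^2, r^4, r^6, r^8, r^10, s, r^2s, r^4s, r^6s, r^8s, r^10s}; {e, r^2, r^4, r^6, r^8, r^10, rs, r^3s, r^5s, r^7s, r^9s, r^11s}.
So G has 3 subgroups of order 12.

3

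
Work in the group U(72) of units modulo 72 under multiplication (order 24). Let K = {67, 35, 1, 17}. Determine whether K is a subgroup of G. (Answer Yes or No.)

67 ∈ K but its inverse 43 ∉ K, so K is not a subgroup.

No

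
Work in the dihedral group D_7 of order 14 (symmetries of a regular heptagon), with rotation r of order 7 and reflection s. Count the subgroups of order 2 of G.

|G| = 14 and 2 | 14, so subgroups of order 2 are possible by Lagrange.
The subgroups of order 2 are: {e, r^2s}; {e, r^3s}; {e, r^4s}; {e, r^5s}; … (7 in all).
So G has 7 subgroups of order 2.

7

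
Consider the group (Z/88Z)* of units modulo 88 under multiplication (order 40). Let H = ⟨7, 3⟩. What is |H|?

20

|⟨7⟩| = 10 and |⟨3⟩| = 10, so |H| is a multiple of lcm(10, 10) = 10 and divides |G| = 40.
Closing under the operation: H = {1, 3, 7, 9, 13, 21, 25, 27, 29, 39, 49, 59, 61, 63, 67, 75, 79, 81, 85, 87}, so |H| = 20.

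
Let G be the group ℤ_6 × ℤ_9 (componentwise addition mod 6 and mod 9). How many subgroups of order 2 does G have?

1

|G| = 54 and 2 | 54, so subgroups of order 2 are possible by Lagrange.
The subgroups of order 2 are: {(0,0), (3,0)}.
So G has 1 subgroup of order 2.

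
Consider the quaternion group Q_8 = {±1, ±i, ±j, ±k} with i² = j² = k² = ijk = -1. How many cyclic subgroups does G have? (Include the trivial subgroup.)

A cyclic subgroup of order d is generated by each of its φ(d) elements of order d, so the cyclic subgroups of order d number (#elements of order d)/φ(d).
Cyclic subgroups by order — order 1: 1; order 2: 1; order 4: 3.
Total: 5.

5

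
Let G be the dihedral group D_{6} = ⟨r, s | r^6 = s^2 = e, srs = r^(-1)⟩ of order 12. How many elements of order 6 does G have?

2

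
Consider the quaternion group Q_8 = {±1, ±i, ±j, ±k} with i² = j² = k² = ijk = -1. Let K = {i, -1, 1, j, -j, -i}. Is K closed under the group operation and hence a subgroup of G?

No

|K| = 6 does not divide |G| = 8, so by Lagrange K is not a subgroup.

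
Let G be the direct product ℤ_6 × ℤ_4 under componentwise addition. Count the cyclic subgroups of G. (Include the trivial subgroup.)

12

Group the elements of G by the cyclic subgroup they generate; each cyclic subgroup of order d accounts for φ(d) elements.
Cyclic subgroups by order — order 1: 1; order 2: 3; order 3: 1; order 4: 2; order 6: 3; order 12: 2.
Total: 12.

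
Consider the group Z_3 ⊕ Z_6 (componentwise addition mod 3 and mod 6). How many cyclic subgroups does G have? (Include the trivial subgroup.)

Each element a generates a cyclic subgroup ⟨a⟩; distinct elements may generate the same one (a cyclic group of order d has φ(d) generators).
Cyclic subgroups by order — order 1: 1; order 2: 1; order 3: 4; order 6: 4.
Total: 10.

10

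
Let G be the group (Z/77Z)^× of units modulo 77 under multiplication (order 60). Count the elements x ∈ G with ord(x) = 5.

4

The elements of order 5 are: 15, 36, 64, 71.
That's 4.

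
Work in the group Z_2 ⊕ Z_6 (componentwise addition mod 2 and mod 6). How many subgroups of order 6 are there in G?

3

|G| = 12 and 6 | 12, so subgroups of order 6 are possible by Lagrange.
The subgroups of order 6 are: {(0,0), (0,1), (0,2), (0,3), (0,4), (0,5)}; {(0,0), (0,2), (0,4), (1,0), (1,2), (1,4)}; {(0,0), (0,2), (0,4), (1,1), (1,3), (1,5)}.
So G has 3 subgroups of order 6.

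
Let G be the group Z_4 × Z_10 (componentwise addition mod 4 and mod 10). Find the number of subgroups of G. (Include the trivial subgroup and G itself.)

16

|G| = 40, so by Lagrange every subgroup order divides 40. Divisors: 1, 2, 4, 5, 8, 10, 20, 40.
Subgroups by order — order 1: 1; order 2: 3; order 4: 3; order 5: 1; order 8: 1; order 10: 3; order 20: 3; order 40: 1.
Total: 1 + 3 + 3 + 1 + 1 + 3 + 3 + 1 = 16.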